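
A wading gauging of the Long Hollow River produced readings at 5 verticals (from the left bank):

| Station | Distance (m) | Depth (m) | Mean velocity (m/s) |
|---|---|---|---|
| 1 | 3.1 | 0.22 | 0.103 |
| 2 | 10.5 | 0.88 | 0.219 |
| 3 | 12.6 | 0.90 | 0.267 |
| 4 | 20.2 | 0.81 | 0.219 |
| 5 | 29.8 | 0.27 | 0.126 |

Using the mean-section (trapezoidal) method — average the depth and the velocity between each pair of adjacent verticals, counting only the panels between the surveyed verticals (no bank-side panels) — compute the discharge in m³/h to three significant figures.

Panel 1-2: Δb = 7.4 m, d̄ = (0.22+0.88)/2 = 0.55, v̄ = (0.103+0.219)/2 = 0.161 → q = 7.4×0.55×0.161 = 0.6553 m³/s
Panel 2-3: Δb = 2.1 m, d̄ = (0.88+0.90)/2 = 0.89, v̄ = (0.219+0.267)/2 = 0.243 → q = 2.1×0.89×0.243 = 0.4542 m³/s
Panel 3-4: Δb = 7.6 m, d̄ = (0.90+0.81)/2 = 0.855, v̄ = (0.267+0.219)/2 = 0.243 → q = 7.6×0.855×0.243 = 1.579 m³/s
Panel 4-5: Δb = 9.6 m, d̄ = (0.81+0.27)/2 = 0.54, v̄ = (0.219+0.126)/2 = 0.1725 → q = 9.6×0.54×0.1725 = 0.8942 m³/s
Q = Σ q = 3.583 m³/s
= 3.583 × 3600 = 12900 m³/h

12900 m³/h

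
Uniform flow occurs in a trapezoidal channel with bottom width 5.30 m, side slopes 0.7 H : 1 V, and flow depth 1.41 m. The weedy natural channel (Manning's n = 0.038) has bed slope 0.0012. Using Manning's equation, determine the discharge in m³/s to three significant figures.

8.16 m³/s

A = (b + z·y)·y = (5.30 + 0.7×1.41)×1.41 = 8.865 m²
P = b + 2y√(1+z²) = 5.30 + 2×1.41×√(1+0.7²) = 8.742 m
R = A/P = 8.865/8.742 = 1.014 m
Q = (1/n)·A·R^(2/3)·S^(1/2) = (1/0.038) × 8.865 × 1.014^(2/3) × 0.0012^(1/2) = 8.156 m³/s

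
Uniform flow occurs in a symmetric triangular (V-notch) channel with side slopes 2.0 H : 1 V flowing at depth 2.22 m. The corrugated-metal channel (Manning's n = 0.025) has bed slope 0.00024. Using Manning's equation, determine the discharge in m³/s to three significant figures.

6.08 m³/s

A = z·y² = 2.0×2.22² = 9.857 m²
P = 2y√(1+z²) = 2×2.22×√(1+2.0²) = 9.928 m
R = A/P = 9.857/9.928 = 0.9928 m
Q = (1/n)·A·R^(2/3)·S^(1/2) = (1/0.025) × 9.857 × 0.9928^(2/3) × 0.00024^(1/2) = 6.079 m³/s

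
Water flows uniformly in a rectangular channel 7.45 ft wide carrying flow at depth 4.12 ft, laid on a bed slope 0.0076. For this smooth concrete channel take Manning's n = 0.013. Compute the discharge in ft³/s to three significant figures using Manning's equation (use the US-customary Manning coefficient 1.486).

478 ft³/s

A = b·y = 7.45 × 4.12 = 30.69 ft²
P = b + 2y = 7.45 + 2×4.12 = 15.69 ft
R = A/P = 30.69/15.69 = 1.956 ft
Q = (1.486/n)·A·R^(2/3)·S^(1/2) = (1.486/0.013) × 30.69 × 1.956^(2/3) × 0.0076^(1/2) = 478.4 ft³/s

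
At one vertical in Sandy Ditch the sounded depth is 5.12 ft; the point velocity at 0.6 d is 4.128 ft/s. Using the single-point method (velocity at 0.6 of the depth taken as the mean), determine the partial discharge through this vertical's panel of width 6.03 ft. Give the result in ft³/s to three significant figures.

127 ft³/s

v̄ = v₀.₆ = 4.128 ft/s
q = v̄ × d × w = 4.128 × 5.12 × 6.03 = 127.4 ft³/s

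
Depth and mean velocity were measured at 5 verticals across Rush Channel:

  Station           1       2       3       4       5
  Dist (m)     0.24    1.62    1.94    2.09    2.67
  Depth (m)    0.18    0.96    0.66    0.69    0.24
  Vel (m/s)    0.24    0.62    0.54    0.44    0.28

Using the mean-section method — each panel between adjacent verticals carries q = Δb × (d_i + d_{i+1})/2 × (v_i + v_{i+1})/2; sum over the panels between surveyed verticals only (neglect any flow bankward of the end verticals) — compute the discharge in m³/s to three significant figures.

0.635 m³/s

Panel 1-2: Δb = 1.38 m, d̄ = (0.18+0.96)/2 = 0.57, v̄ = (0.24+0.62)/2 = 0.43 → q = 1.38×0.57×0.43 = 0.3382 m³/s
Panel 2-3: Δb = 0.32 m, d̄ = (0.96+0.66)/2 = 0.81, v̄ = (0.62+0.54)/2 = 0.58 → q = 0.32×0.81×0.58 = 0.1503 m³/s
Panel 3-4: Δb = 0.15 m, d̄ = (0.66+0.69)/2 = 0.675, v̄ = (0.54+0.44)/2 = 0.49 → q = 0.15×0.675×0.49 = 0.04961 m³/s
Panel 4-5: Δb = 0.58 m, d̄ = (0.69+0.24)/2 = 0.465, v̄ = (0.44+0.28)/2 = 0.36 → q = 0.58×0.465×0.36 = 0.09709 m³/s
Q = Σ q = 0.6353 m³/s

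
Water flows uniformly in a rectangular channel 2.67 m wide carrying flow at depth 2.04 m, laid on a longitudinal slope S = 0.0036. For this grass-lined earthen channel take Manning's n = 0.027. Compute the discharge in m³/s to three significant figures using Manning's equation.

10.5 m³/s

A = b·y = 2.67 × 2.04 = 5.447 m²
P = b + 2y = 2.67 + 2×2.04 = 6.750 m
R = A/P = 5.447/6.750 = 0.8069 m
Q = (1/n)·A·R^(2/3)·S^(1/2) = (1/0.027) × 5.447 × 0.8069^(2/3) × 0.0036^(1/2) = 10.49 m³/s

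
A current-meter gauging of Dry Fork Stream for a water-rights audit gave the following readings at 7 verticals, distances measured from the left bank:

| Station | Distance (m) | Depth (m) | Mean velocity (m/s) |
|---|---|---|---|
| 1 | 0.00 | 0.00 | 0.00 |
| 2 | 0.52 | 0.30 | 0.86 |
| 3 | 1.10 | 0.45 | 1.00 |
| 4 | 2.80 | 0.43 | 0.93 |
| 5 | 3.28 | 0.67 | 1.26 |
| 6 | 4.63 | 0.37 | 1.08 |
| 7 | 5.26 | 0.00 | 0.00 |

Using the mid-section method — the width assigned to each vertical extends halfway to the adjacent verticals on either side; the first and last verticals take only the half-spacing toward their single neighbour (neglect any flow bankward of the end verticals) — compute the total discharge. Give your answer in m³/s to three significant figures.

2.26 m³/s

w_2 = (1.10 − 0.00)/2 = 0.55 m; q_2 = 0.86 × 0.30 × 0.55 = 0.1419 m³/s
w_3 = (2.80 − 0.52)/2 = 1.14 m; q_3 = 1.00 × 0.45 × 1.14 = 0.5130 m³/s
w_4 = (3.28 − 1.10)/2 = 1.09 m; q_4 = 0.93 × 0.43 × 1.09 = 0.4359 m³/s
w_5 = (4.63 − 2.80)/2 = 0.915 m; q_5 = 1.26 × 0.67 × 0.915 = 0.7724 m³/s
w_6 = (5.26 − 3.28)/2 = 0.99 m; q_6 = 1.08 × 0.37 × 0.99 = 0.3956 m³/s
Stations 1, 7 contribute zero (depth or velocity is 0).
Q = Σ qᵢ = 2.259 m³/s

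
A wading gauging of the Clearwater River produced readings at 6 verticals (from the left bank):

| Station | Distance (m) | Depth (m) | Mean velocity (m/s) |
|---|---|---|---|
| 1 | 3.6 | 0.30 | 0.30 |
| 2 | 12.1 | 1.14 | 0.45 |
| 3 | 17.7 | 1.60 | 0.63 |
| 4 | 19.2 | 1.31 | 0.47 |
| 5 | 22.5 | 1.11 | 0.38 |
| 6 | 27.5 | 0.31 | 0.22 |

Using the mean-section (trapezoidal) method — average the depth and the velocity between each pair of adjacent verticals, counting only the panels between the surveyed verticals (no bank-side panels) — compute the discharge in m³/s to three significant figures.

10.4 m³/s

Panel 1-2: Δb = 8.5 m, d̄ = (0.30+1.14)/2 = 0.72, v̄ = (0.30+0.45)/2 = 0.375 → q = 8.5×0.72×0.375 = 2.295 m³/s
Panel 2-3: Δb = 5.6 m, d̄ = (1.14+1.60)/2 = 1.37, v̄ = (0.45+0.63)/2 = 0.54 → q = 5.6×1.37×0.54 = 4.143 m³/s
Panel 3-4: Δb = 1.5 m, d̄ = (1.60+1.31)/2 = 1.455, v̄ = (0.63+0.47)/2 = 0.55 → q = 1.5×1.455×0.55 = 1.200 m³/s
Panel 4-5: Δb = 3.3 m, d̄ = (1.31+1.11)/2 = 1.21, v̄ = (0.47+0.38)/2 = 0.425 → q = 3.3×1.21×0.425 = 1.697 m³/s
Panel 5-6: Δb = 5 m, d̄ = (1.11+0.31)/2 = 0.71, v̄ = (0.38+0.22)/2 = 0.3 → q = 5×0.71×0.3 = 1.065 m³/s
Q = Σ q = 10.40 m³/s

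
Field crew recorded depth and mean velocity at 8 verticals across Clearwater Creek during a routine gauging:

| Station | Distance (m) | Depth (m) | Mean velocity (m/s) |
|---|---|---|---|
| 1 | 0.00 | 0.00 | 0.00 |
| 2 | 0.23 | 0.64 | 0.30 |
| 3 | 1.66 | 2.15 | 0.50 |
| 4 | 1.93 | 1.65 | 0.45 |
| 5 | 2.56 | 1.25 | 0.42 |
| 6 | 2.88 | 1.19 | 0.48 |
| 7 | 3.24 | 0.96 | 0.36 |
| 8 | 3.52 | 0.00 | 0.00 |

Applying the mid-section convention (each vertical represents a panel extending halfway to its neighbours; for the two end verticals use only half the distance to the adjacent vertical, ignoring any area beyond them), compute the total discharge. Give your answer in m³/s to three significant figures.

w_2 = (1.66 − 0.00)/2 = 0.83 m; q_2 = 0.30 × 0.64 × 0.83 = 0.1594 m³/s
w_3 = (1.93 − 0.23)/2 = 0.85 m; q_3 = 0.50 × 2.15 × 0.85 = 0.9138 m³/s
w_4 = (2.56 − 1.66)/2 = 0.45 m; q_4 = 0.45 × 1.65 × 0.45 = 0.3341 m³/s
w_5 = (2.88 − 1.93)/2 = 0.475 m; q_5 = 0.42 × 1.25 × 0.475 = 0.2494 m³/s
w_6 = (3.24 − 2.56)/2 = 0.34 m; q_6 = 0.48 × 1.19 × 0.34 = 0.1942 m³/s
w_7 = (3.52 − 2.88)/2 = 0.32 m; q_7 = 0.36 × 0.96 × 0.32 = 0.1106 m³/s
Stations 1, 8 contribute zero (depth or velocity is 0).
Q = Σ qᵢ = 1.961 m³/s

1.96 m³/s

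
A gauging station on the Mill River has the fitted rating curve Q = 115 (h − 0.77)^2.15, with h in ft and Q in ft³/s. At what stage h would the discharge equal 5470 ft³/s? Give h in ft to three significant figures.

h − h₀ = (Q/C)^(1/b) = (5470/115)^(1/2.15) = 6.027 ft
h = 0.77 + 6.027 = 6.797 ft

6.80 ft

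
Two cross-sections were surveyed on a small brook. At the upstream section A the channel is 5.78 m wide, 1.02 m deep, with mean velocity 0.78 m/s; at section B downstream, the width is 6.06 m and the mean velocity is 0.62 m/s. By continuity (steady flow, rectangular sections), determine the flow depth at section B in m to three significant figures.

1.22 m

Q = A₁V₁ = (5.78×1.02) × 0.78 = 4.599 m³/s
d₂ = Q/(b₂ V₂) = 4.599/(6.06×0.62) = 1.224 m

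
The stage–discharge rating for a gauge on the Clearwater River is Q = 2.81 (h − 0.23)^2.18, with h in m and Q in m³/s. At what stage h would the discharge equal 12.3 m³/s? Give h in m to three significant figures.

h − h₀ = (Q/C)^(1/b) = (12.3/2.81)^(1/2.18) = 1.968 m
h = 0.23 + 1.968 = 2.198 m

2.20 m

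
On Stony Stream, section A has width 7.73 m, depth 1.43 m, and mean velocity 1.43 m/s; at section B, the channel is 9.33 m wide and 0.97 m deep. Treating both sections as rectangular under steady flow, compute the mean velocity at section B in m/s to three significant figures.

Q = A₁V₁ = (7.73×1.43) × 1.43 = 15.81 m³/s
A₂ = 9.33 × 0.97 = 9.050 m²
V₂ = Q/A₂ = 15.81/9.050 = 1.747 m/s

1.75 m/s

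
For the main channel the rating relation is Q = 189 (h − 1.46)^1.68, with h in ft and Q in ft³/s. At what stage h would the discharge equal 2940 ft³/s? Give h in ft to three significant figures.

6.58 ft

h − h₀ = (Q/C)^(1/b) = (2940/189)^(1/1.68) = 5.122 ft
h = 1.46 + 5.122 = 6.582 ft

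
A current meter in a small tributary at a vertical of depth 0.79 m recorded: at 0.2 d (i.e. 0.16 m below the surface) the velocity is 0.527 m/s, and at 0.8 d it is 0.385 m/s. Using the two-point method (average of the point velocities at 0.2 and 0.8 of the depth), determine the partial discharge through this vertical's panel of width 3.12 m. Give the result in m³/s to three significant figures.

v̄ = (0.527 + 0.385) / 2 = 0.4560 m/s
q = v̄ × d × w = 0.4560 × 0.79 × 3.12 = 1.124 m³/s

1.12 m³/s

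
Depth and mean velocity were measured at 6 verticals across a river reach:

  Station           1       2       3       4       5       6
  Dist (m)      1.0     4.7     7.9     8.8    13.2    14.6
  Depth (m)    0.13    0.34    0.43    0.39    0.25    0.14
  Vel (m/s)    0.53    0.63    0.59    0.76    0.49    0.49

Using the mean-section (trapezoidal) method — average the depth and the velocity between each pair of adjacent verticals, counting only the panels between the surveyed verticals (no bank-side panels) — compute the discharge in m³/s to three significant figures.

2.52 m³/s

Panel 1-2: Δb = 3.7 m, d̄ = (0.13+0.34)/2 = 0.235, v̄ = (0.53+0.63)/2 = 0.58 → q = 3.7×0.235×0.58 = 0.5043 m³/s
Panel 2-3: Δb = 3.2 m, d̄ = (0.34+0.43)/2 = 0.385, v̄ = (0.63+0.59)/2 = 0.61 → q = 3.2×0.385×0.61 = 0.7515 m³/s
Panel 3-4: Δb = 0.9 m, d̄ = (0.43+0.39)/2 = 0.41, v̄ = (0.59+0.76)/2 = 0.675 → q = 0.9×0.41×0.675 = 0.2491 m³/s
Panel 4-5: Δb = 4.4 m, d̄ = (0.39+0.25)/2 = 0.32, v̄ = (0.76+0.49)/2 = 0.625 → q = 4.4×0.32×0.625 = 0.8800 m³/s
Panel 5-6: Δb = 1.4 m, d̄ = (0.25+0.14)/2 = 0.195, v̄ = (0.49+0.49)/2 = 0.49 → q = 1.4×0.195×0.49 = 0.1338 m³/s
Q = Σ q = 2.519 m³/s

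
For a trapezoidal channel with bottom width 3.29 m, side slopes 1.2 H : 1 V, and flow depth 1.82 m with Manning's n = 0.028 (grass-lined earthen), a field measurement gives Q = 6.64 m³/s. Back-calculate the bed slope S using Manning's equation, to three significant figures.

A = (b + z·y)·y = (3.29 + 1.2×1.82)×1.82 = 9.963 m²
P = b + 2y√(1+z²) = 3.29 + 2×1.82×√(1+1.2²) = 8.976 m
R = A/P = 9.963/8.976 = 1.110 m
S = (Q·n / (1·A·R^(2/3)))² = (6.64×0.028 / (1×9.963×1.072))² = 0.0003030

0.000303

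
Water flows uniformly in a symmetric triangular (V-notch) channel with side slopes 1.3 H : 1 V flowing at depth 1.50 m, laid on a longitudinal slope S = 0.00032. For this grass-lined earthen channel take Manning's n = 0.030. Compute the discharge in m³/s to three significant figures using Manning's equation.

1.23 m³/s

A = z·y² = 1.3×1.50² = 2.925 m²
P = 2y√(1+z²) = 2×1.50×√(1+1.3²) = 4.920 m
R = A/P = 2.925/4.920 = 0.5945 m
Q = (1/n)·A·R^(2/3)·S^(1/2) = (1/0.030) × 2.925 × 0.5945^(2/3) × 0.00032^(1/2) = 1.233 m³/s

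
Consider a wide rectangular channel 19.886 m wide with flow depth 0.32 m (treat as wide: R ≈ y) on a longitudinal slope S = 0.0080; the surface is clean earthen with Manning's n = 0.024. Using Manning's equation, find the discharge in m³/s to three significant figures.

A = b·y = 19.886 × 0.32 = 6.364 m²
Wide channel: R ≈ y = 0.32 m
Q = (1/n)·A·R^(2/3)·S^(1/2) = (1/0.024) × 6.364 × 0.3200^(2/3) × 0.0080^(1/2) = 11.10 m³/s

11.1 m³/s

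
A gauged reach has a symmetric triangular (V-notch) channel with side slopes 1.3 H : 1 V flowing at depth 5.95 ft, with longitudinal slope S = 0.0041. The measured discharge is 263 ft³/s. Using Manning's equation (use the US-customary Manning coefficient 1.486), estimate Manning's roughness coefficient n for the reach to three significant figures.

A = z·y² = 1.3×5.95² = 46.02 ft²
P = 2y√(1+z²) = 2×5.95×√(1+1.3²) = 19.52 ft
R = A/P = 46.02/19.52 = 2.358 ft
n = (1.486/Q)·A·R^(2/3)·S^(1/2) = (1.486/263) × 46.02 × 1.772 × 0.06403 = 0.02950

0.0295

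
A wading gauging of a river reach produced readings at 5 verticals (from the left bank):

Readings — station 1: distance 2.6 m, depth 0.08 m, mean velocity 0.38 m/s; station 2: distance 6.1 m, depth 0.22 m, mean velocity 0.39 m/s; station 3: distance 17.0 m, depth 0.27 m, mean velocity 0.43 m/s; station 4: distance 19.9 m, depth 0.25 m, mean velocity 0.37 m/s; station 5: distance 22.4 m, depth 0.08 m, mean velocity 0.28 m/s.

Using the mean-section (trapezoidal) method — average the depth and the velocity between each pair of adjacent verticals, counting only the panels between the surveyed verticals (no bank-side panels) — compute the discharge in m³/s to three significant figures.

1.73 m³/s

Panel 1-2: Δb = 3.5 m, d̄ = (0.08+0.22)/2 = 0.15, v̄ = (0.38+0.39)/2 = 0.385 → q = 3.5×0.15×0.385 = 0.2021 m³/s
Panel 2-3: Δb = 10.9 m, d̄ = (0.22+0.27)/2 = 0.245, v̄ = (0.39+0.43)/2 = 0.41 → q = 10.9×0.245×0.41 = 1.095 m³/s
Panel 3-4: Δb = 2.9 m, d̄ = (0.27+0.25)/2 = 0.26, v̄ = (0.43+0.37)/2 = 0.4 → q = 2.9×0.26×0.4 = 0.3016 m³/s
Panel 4-5: Δb = 2.5 m, d̄ = (0.25+0.08)/2 = 0.165, v̄ = (0.37+0.28)/2 = 0.325 → q = 2.5×0.165×0.325 = 0.1341 m³/s
Q = Σ q = 1.733 m³/s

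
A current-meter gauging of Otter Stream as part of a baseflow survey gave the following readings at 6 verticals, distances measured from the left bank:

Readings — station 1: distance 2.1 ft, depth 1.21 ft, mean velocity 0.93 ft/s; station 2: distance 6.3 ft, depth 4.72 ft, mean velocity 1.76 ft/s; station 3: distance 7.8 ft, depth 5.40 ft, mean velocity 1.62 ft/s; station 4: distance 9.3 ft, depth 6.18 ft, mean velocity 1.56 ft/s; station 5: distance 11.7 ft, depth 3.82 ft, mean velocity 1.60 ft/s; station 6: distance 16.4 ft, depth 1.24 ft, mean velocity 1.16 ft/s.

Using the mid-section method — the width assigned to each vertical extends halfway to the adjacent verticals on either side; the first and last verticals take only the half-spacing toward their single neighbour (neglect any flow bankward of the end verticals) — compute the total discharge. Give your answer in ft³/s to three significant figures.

83.0 ft³/s

w_1 = (6.3 − 2.1)/2 = 2.1 ft; q_1 = 0.93 × 1.21 × 2.1 = 2.363 ft³/s
w_2 = (7.8 − 2.1)/2 = 2.85 ft; q_2 = 1.76 × 4.72 × 2.85 = 23.68 ft³/s
w_3 = (9.3 − 6.3)/2 = 1.5 ft; q_3 = 1.62 × 5.40 × 1.5 = 13.12 ft³/s
w_4 = (11.7 − 7.8)/2 = 1.95 ft; q_4 = 1.56 × 6.18 × 1.95 = 18.80 ft³/s
w_5 = (16.4 − 9.3)/2 = 3.55 ft; q_5 = 1.60 × 3.82 × 3.55 = 21.70 ft³/s
w_6 = (16.4 − 11.7)/2 = 2.35 ft; q_6 = 1.16 × 1.24 × 2.35 = 3.380 ft³/s
Q = Σ qᵢ = 83.04 ft³/s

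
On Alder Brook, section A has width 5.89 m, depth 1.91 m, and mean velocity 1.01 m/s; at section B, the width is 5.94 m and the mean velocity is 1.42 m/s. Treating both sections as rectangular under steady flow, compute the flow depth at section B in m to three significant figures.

1.35 m

Q = A₁V₁ = (5.89×1.91) × 1.01 = 11.36 m³/s
d₂ = Q/(b₂ V₂) = 11.36/(5.94×1.42) = 1.347 m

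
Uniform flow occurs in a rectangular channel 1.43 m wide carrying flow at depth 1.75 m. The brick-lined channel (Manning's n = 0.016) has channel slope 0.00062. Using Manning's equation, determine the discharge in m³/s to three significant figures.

2.48 m³/s

A = b·y = 1.43 × 1.75 = 2.503 m²
P = b + 2y = 1.43 + 2×1.75 = 4.930 m
R = A/P = 2.503/4.930 = 0.5076 m
Q = (1/n)·A·R^(2/3)·S^(1/2) = (1/0.016) × 2.503 × 0.5076^(2/3) × 0.00062^(1/2) = 2.478 m³/s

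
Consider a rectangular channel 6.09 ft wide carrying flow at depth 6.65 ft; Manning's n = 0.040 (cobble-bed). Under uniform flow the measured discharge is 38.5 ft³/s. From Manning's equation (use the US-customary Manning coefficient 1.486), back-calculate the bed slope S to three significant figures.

A = b·y = 6.09 × 6.65 = 40.50 ft²
P = b + 2y = 6.09 + 2×6.65 = 19.39 ft
R = A/P = 40.50/19.39 = 2.089 ft
S = (Q·n / (1.486·A·R^(2/3)))² = (38.5×0.040 / (1.486×40.50×1.634))² = 0.0002453

0.000245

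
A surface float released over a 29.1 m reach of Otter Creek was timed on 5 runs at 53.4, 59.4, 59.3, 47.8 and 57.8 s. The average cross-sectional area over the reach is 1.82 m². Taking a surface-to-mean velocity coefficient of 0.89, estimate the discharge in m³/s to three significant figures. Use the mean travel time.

t̄ = (53.4 + 59.4 + 59.3 + 47.8 + 57.8) / 5 = 55.54 s
v_surface = L / t̄ = 29.1 / 55.54 = 0.5239 m/s
v_mean = 0.89 × 0.5239 = 0.4663 m/s
Q = A × v_mean = 1.82 × 0.4663 = 0.8487 m³/s

0.849 m³/s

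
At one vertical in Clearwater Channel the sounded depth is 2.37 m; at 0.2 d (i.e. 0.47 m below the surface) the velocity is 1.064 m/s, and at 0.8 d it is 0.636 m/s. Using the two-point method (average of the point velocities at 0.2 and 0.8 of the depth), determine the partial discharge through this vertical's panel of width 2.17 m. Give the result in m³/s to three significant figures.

4.37 m³/s

v̄ = (1.064 + 0.636) / 2 = 0.8500 m/s
q = v̄ × d × w = 0.8500 × 2.37 × 2.17 = 4.371 m³/s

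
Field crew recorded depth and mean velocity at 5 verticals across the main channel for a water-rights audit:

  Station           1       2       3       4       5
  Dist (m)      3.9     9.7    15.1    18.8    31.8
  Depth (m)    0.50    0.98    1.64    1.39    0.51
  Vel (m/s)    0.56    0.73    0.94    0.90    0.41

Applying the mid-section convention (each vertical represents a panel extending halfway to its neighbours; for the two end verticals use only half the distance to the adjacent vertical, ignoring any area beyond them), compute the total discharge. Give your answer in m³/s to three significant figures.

w_1 = (9.7 − 3.9)/2 = 2.9 m; q_1 = 0.56 × 0.50 × 2.9 = 0.8120 m³/s
w_2 = (15.1 − 3.9)/2 = 5.6 m; q_2 = 0.73 × 0.98 × 5.6 = 4.006 m³/s
w_3 = (18.8 − 9.7)/2 = 4.55 m; q_3 = 0.94 × 1.64 × 4.55 = 7.014 m³/s
w_4 = (31.8 − 15.1)/2 = 8.35 m; q_4 = 0.90 × 1.39 × 8.35 = 10.45 m³/s
w_5 = (31.8 − 18.8)/2 = 6.5 m; q_5 = 0.41 × 0.51 × 6.5 = 1.359 m³/s
Q = Σ qᵢ = 23.64 m³/s

23.6 m³/s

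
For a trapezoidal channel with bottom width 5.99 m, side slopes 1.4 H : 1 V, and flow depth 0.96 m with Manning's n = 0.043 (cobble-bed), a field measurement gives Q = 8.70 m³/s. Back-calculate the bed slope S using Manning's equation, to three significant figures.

A = (b + z·y)·y = (5.99 + 1.4×0.96)×0.96 = 7.041 m²
P = b + 2y√(1+z²) = 5.99 + 2×0.96×√(1+1.4²) = 9.293 m
R = A/P = 7.041/9.293 = 0.7576 m
S = (Q·n / (1·A·R^(2/3)))² = (8.70×0.043 / (1×7.041×0.8311))² = 0.004088

0.00409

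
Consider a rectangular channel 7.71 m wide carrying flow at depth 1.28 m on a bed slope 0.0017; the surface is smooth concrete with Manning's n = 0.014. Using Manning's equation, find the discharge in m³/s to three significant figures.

A = b·y = 7.71 × 1.28 = 9.869 m²
P = b + 2y = 7.71 + 2×1.28 = 10.27 m
R = A/P = 9.869/10.27 = 0.9609 m
Q = (1/n)·A·R^(2/3)·S^(1/2) = (1/0.014) × 9.869 × 0.9609^(2/3) × 0.0017^(1/2) = 28.30 m³/s

28.3 m³/s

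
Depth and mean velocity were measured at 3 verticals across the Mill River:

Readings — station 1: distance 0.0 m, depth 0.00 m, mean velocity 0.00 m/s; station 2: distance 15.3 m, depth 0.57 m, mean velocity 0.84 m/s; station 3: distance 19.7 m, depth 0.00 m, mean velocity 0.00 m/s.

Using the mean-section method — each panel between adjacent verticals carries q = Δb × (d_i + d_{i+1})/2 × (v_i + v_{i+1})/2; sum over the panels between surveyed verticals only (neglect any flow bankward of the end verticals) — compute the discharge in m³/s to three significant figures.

2.36 m³/s

Panel 1-2: Δb = 15.3 m, d̄ = (0.00+0.57)/2 = 0.285, v̄ = (0.00+0.84)/2 = 0.42 → q = 15.3×0.285×0.42 = 1.831 m³/s
Panel 2-3: Δb = 4.4 m, d̄ = (0.57+0.00)/2 = 0.285, v̄ = (0.84+0.00)/2 = 0.42 → q = 4.4×0.285×0.42 = 0.5267 m³/s
Q = Σ q = 2.358 m³/s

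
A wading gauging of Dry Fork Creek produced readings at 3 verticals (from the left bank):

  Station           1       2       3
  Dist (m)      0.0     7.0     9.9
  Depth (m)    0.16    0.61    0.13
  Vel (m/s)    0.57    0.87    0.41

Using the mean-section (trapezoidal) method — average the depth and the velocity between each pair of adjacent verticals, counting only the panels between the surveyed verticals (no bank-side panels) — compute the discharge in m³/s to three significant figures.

2.63 m³/s

Panel 1-2: Δb = 7 m, d̄ = (0.16+0.61)/2 = 0.385, v̄ = (0.57+0.87)/2 = 0.72 → q = 7×0.385×0.72 = 1.940 m³/s
Panel 2-3: Δb = 2.9 m, d̄ = (0.61+0.13)/2 = 0.37, v̄ = (0.87+0.41)/2 = 0.64 → q = 2.9×0.37×0.64 = 0.6867 m³/s
Q = Σ q = 2.627 m³/s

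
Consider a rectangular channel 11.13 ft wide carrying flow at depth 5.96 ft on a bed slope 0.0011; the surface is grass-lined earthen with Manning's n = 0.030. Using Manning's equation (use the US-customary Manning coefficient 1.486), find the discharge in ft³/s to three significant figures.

A = b·y = 11.13 × 5.96 = 66.33 ft²
P = b + 2y = 11.13 + 2×5.96 = 23.05 ft
R = A/P = 66.33/23.05 = 2.878 ft
Q = (1.486/n)·A·R^(2/3)·S^(1/2) = (1.486/0.030) × 66.33 × 2.878^(2/3) × 0.0011^(1/2) = 220.5 ft³/s

220 ft³/s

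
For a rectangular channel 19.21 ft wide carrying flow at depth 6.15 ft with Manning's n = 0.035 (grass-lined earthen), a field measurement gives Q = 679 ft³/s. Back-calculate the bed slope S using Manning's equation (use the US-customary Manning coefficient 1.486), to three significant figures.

A = b·y = 19.21 × 6.15 = 118.1 ft²
P = b + 2y = 19.21 + 2×6.15 = 31.51 ft
R = A/P = 118.1/31.51 = 3.749 ft
S = (Q·n / (1.486·A·R^(2/3)))² = (679×0.035 / (1.486×118.1×2.413))² = 0.003146

0.00315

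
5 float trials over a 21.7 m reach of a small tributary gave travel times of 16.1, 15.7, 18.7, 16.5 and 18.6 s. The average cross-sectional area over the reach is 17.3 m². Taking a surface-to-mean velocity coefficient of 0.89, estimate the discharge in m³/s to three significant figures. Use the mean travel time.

19.5 m³/s

t̄ = (16.1 + 15.7 + 18.7 + 16.5 + 18.6) / 5 = 17.12 s
v_surface = L / t̄ = 21.7 / 17.12 = 1.268 m/s
v_mean = 0.89 × 1.268 = 1.128 m/s
Q = A × v_mean = 17.3 × 1.128 = 19.52 m³/s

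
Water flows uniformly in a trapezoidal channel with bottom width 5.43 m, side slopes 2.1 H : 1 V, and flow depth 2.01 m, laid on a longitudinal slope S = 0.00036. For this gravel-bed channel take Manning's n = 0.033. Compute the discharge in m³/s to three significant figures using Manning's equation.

13.4 m³/s

A = (b + z·y)·y = (5.43 + 2.1×2.01)×2.01 = 19.40 m²
P = b + 2y√(1+z²) = 5.43 + 2×2.01×√(1+2.1²) = 14.78 m
R = A/P = 19.40/14.78 = 1.312 m
Q = (1/n)·A·R^(2/3)·S^(1/2) = (1/0.033) × 19.40 × 1.312^(2/3) × 0.00036^(1/2) = 13.37 m³/s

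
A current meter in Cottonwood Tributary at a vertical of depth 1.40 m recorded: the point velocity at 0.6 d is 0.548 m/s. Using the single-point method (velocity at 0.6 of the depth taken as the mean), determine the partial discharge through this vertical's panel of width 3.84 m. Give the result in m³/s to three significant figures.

v̄ = v₀.₆ = 0.548 m/s
q = v̄ × d × w = 0.5480 × 1.40 × 3.84 = 2.946 m³/s

2.95 m³/s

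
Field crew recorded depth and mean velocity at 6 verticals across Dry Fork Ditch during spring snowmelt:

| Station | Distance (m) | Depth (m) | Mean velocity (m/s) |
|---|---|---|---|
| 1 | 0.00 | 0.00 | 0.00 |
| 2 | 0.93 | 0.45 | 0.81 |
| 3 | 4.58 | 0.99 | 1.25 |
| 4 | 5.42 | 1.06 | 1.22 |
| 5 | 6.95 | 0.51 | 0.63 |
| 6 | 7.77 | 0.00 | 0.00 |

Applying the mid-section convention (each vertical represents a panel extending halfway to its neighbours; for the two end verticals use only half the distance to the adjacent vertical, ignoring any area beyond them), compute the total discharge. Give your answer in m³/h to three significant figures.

19900 m³/h

w_2 = (4.58 − 0.00)/2 = 2.29 m; q_2 = 0.81 × 0.45 × 2.29 = 0.8347 m³/s
w_3 = (5.42 − 0.93)/2 = 2.245 m; q_3 = 1.25 × 0.99 × 2.245 = 2.778 m³/s
w_4 = (6.95 − 4.58)/2 = 1.185 m; q_4 = 1.22 × 1.06 × 1.185 = 1.532 m³/s
w_5 = (7.77 − 5.42)/2 = 1.175 m; q_5 = 0.63 × 0.51 × 1.175 = 0.3775 m³/s
Stations 1, 6 contribute zero (depth or velocity is 0).
Q = Σ qᵢ = 5.523 m³/s
= 5.523 × 3600 = 19880 m³/h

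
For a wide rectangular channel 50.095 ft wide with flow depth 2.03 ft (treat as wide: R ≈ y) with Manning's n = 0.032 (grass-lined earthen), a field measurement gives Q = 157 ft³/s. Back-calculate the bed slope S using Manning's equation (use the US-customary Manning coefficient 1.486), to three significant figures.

0.000430

A = b·y = 50.095 × 2.03 = 101.7 ft²
Wide channel: R ≈ y = 2.03 ft
S = (Q·n / (1.486·A·R^(2/3)))² = (157×0.032 / (1.486×101.7×1.603))² = 0.0004300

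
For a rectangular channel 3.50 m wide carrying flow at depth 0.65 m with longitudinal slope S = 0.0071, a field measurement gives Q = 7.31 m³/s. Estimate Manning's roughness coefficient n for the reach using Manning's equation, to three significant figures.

0.0159

A = b·y = 3.50 × 0.65 = 2.275 m²
P = b + 2y = 3.50 + 2×0.65 = 4.800 m
R = A/P = 2.275/4.800 = 0.4740 m
n = (1/Q)·A·R^(2/3)·S^(1/2) = (1/7.31) × 2.275 × 0.6079 × 0.08426 = 0.01594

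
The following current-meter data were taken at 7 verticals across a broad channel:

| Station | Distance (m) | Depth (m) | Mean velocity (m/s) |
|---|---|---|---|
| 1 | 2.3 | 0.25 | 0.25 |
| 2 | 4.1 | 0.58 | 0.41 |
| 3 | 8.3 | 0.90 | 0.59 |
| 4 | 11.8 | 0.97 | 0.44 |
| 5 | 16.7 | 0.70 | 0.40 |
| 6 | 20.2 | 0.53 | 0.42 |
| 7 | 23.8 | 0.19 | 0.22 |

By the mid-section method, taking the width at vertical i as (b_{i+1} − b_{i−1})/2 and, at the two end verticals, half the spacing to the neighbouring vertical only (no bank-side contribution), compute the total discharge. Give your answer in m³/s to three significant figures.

w_1 = (4.1 − 2.3)/2 = 0.9 m; q_1 = 0.25 × 0.25 × 0.9 = 0.05625 m³/s
w_2 = (8.3 − 2.3)/2 = 3 m; q_2 = 0.41 × 0.58 × 3 = 0.7134 m³/s
w_3 = (11.8 − 4.1)/2 = 3.85 m; q_3 = 0.59 × 0.90 × 3.85 = 2.044 m³/s
w_4 = (16.7 − 8.3)/2 = 4.2 m; q_4 = 0.44 × 0.97 × 4.2 = 1.793 m³/s
w_5 = (20.2 − 11.8)/2 = 4.2 m; q_5 = 0.40 × 0.70 × 4.2 = 1.176 m³/s
w_6 = (23.8 − 16.7)/2 = 3.55 m; q_6 = 0.42 × 0.53 × 3.55 = 0.7902 m³/s
w_7 = (23.8 − 20.2)/2 = 1.8 m; q_7 = 0.22 × 0.19 × 1.8 = 0.07524 m³/s
Q = Σ qᵢ = 6.648 m³/s

6.65 m³/s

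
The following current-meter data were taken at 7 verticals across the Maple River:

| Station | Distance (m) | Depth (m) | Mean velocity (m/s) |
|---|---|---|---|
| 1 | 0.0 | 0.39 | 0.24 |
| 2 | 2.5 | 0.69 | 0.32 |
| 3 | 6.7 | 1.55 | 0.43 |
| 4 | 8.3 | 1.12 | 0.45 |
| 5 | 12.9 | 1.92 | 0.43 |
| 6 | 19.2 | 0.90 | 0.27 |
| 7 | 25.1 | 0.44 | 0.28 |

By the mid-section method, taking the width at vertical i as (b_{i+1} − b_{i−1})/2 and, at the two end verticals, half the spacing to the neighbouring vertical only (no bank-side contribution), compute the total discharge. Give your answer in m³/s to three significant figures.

10.7 m³/s

w_1 = (2.5 − 0.0)/2 = 1.25 m; q_1 = 0.24 × 0.39 × 1.25 = 0.1170 m³/s
w_2 = (6.7 − 0.0)/2 = 3.35 m; q_2 = 0.32 × 0.69 × 3.35 = 0.7397 m³/s
w_3 = (8.3 − 2.5)/2 = 2.9 m; q_3 = 0.43 × 1.55 × 2.9 = 1.933 m³/s
w_4 = (12.9 − 6.7)/2 = 3.1 m; q_4 = 0.45 × 1.12 × 3.1 = 1.562 m³/s
w_5 = (19.2 − 8.3)/2 = 5.45 m; q_5 = 0.43 × 1.92 × 5.45 = 4.500 m³/s
w_6 = (25.1 − 12.9)/2 = 6.1 m; q_6 = 0.27 × 0.90 × 6.1 = 1.482 m³/s
w_7 = (25.1 − 19.2)/2 = 2.95 m; q_7 = 0.28 × 0.44 × 2.95 = 0.3634 m³/s
Q = Σ qᵢ = 10.70 m³/s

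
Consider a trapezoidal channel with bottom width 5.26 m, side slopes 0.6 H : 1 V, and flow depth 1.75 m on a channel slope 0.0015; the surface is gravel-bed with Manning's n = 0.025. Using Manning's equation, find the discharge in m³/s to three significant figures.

A = (b + z·y)·y = (5.26 + 0.6×1.75)×1.75 = 11.04 m²
P = b + 2y√(1+z²) = 5.26 + 2×1.75×√(1+0.6²) = 9.342 m
R = A/P = 11.04/9.342 = 1.182 m
Q = (1/n)·A·R^(2/3)·S^(1/2) = (1/0.025) × 11.04 × 1.182^(2/3) × 0.0015^(1/2) = 19.13 m³/s

19.1 m³/s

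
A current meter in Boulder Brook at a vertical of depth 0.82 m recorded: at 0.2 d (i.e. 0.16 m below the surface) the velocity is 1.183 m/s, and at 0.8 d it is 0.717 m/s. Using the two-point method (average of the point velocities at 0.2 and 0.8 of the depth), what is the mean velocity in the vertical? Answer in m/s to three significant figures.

v̄ = (1.183 + 0.717) / 2 = 0.9500 m/s

0.950 m/s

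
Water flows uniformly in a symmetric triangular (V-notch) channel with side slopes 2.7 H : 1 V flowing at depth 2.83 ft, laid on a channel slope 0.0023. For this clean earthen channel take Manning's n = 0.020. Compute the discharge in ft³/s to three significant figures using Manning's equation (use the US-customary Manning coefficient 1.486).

93.0 ft³/s

A = z·y² = 2.7×2.83² = 21.62 ft²
P = 2y√(1+z²) = 2×2.83×√(1+2.7²) = 16.30 ft
R = A/P = 21.62/16.30 = 1.327 ft
Q = (1.486/n)·A·R^(2/3)·S^(1/2) = (1.486/0.020) × 21.62 × 1.327^(2/3) × 0.0023^(1/2) = 93.04 ft³/s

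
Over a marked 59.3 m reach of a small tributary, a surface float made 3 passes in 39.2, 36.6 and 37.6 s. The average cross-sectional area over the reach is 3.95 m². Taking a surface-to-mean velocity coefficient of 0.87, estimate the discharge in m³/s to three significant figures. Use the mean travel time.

5.39 m³/s

t̄ = (39.2 + 36.6 + 37.6) / 3 = 37.8 s
v_surface = L / t̄ = 59.3 / 37.8 = 1.569 m/s
v_mean = 0.87 × 1.569 = 1.365 m/s
Q = A × v_mean = 3.95 × 1.365 = 5.391 m³/s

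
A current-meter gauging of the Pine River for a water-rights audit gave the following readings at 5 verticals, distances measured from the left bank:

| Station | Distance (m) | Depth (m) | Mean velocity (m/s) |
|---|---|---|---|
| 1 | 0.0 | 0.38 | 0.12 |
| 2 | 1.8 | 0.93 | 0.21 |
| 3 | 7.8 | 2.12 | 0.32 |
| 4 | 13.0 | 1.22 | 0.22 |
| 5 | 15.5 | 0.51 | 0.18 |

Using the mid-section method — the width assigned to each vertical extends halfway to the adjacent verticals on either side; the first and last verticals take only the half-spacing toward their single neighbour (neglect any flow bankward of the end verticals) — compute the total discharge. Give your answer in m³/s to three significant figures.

w_1 = (1.8 − 0.0)/2 = 0.9 m; q_1 = 0.12 × 0.38 × 0.9 = 0.04104 m³/s
w_2 = (7.8 − 0.0)/2 = 3.9 m; q_2 = 0.21 × 0.93 × 3.9 = 0.7617 m³/s
w_3 = (13.0 − 1.8)/2 = 5.6 m; q_3 = 0.32 × 2.12 × 5.6 = 3.799 m³/s
w_4 = (15.5 − 7.8)/2 = 3.85 m; q_4 = 0.22 × 1.22 × 3.85 = 1.033 m³/s
w_5 = (15.5 − 13.0)/2 = 1.25 m; q_5 = 0.18 × 0.51 × 1.25 = 0.1148 m³/s
Q = Σ qᵢ = 5.750 m³/s

5.75 m³/s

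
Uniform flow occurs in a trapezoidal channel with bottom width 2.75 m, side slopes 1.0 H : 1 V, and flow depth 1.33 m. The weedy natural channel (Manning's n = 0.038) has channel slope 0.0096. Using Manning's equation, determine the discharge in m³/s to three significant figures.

12.4 m³/s

A = (b + z·y)·y = (2.75 + 1.0×1.33)×1.33 = 5.426 m²
P = b + 2y√(1+z²) = 2.75 + 2×1.33×√(1+1.0²) = 6.512 m
R = A/P = 5.426/6.512 = 0.8333 m
Q = (1/n)·A·R^(2/3)·S^(1/2) = (1/0.038) × 5.426 × 0.8333^(2/3) × 0.0096^(1/2) = 12.39 m³/s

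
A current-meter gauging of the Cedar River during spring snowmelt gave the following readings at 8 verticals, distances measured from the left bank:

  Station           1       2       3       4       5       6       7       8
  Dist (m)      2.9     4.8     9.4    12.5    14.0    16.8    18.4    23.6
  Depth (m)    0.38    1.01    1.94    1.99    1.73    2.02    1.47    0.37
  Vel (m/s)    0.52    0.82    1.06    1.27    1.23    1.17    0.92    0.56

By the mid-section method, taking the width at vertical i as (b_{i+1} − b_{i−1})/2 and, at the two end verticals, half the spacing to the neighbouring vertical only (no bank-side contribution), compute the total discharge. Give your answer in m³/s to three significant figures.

31.5 m³/s

w_1 = (4.8 − 2.9)/2 = 0.95 m; q_1 = 0.52 × 0.38 × 0.95 = 0.1877 m³/s
w_2 = (9.4 − 2.9)/2 = 3.25 m; q_2 = 0.82 × 1.01 × 3.25 = 2.692 m³/s
w_3 = (12.5 − 4.8)/2 = 3.85 m; q_3 = 1.06 × 1.94 × 3.85 = 7.917 m³/s
w_4 = (14.0 − 9.4)/2 = 2.3 m; q_4 = 1.27 × 1.99 × 2.3 = 5.813 m³/s
w_5 = (16.8 − 12.5)/2 = 2.15 m; q_5 = 1.23 × 1.73 × 2.15 = 4.575 m³/s
w_6 = (18.4 − 14.0)/2 = 2.2 m; q_6 = 1.17 × 2.02 × 2.2 = 5.199 m³/s
w_7 = (23.6 − 16.8)/2 = 3.4 m; q_7 = 0.92 × 1.47 × 3.4 = 4.598 m³/s
w_8 = (23.6 − 18.4)/2 = 2.6 m; q_8 = 0.56 × 0.37 × 2.6 = 0.5387 m³/s
Q = Σ qᵢ = 31.52 m³/s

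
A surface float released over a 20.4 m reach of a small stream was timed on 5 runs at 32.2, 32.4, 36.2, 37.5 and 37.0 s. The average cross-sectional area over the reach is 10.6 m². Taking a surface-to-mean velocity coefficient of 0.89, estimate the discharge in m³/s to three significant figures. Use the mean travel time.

t̄ = (32.2 + 32.4 + 36.2 + 37.5 + 37.0) / 5 = 35.06 s
v_surface = L / t̄ = 20.4 / 35.06 = 0.5819 m/s
v_mean = 0.89 × 0.5819 = 0.5179 m/s
Q = A × v_mean = 10.6 × 0.5179 = 5.489 m³/s

5.49 m³/s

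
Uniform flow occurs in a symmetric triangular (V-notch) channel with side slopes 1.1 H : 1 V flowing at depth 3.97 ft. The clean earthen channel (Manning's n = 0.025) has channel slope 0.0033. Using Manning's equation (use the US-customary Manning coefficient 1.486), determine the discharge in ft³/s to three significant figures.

A = z·y² = 1.1×3.97² = 17.34 ft²
P = 2y√(1+z²) = 2×3.97×√(1+1.1²) = 11.80 ft
R = A/P = 17.34/11.80 = 1.469 ft
Q = (1.486/n)·A·R^(2/3)·S^(1/2) = (1.486/0.025) × 17.34 × 1.469^(2/3) × 0.0033^(1/2) = 76.49 ft³/s

76.5 ft³/s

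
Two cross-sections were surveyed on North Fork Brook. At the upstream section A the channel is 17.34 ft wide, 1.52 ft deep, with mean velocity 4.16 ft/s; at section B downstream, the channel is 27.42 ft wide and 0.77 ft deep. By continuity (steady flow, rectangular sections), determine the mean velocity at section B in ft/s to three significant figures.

5.19 ft/s

Q = A₁V₁ = (17.34×1.52) × 4.16 = 109.6 ft³/s
A₂ = 27.42 × 0.77 = 21.11 ft²
V₂ = Q/A₂ = 109.6/21.11 = 5.193 ft/s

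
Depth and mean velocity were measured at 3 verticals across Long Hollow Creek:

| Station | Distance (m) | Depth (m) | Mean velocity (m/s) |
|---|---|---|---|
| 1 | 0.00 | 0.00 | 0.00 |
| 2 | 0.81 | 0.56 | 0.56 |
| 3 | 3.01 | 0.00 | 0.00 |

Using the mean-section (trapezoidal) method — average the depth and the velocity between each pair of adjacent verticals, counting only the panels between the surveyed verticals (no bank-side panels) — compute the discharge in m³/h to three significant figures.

850 m³/h

Panel 1-2: Δb = 0.81 m, d̄ = (0.00+0.56)/2 = 0.28, v̄ = (0.00+0.56)/2 = 0.28 → q = 0.81×0.28×0.28 = 0.06350 m³/s
Panel 2-3: Δb = 2.2 m, d̄ = (0.56+0.00)/2 = 0.28, v̄ = (0.56+0.00)/2 = 0.28 → q = 2.2×0.28×0.28 = 0.1725 m³/s
Q = Σ q = 0.2360 m³/s
= 0.2360 × 3600 = 849.5 m³/h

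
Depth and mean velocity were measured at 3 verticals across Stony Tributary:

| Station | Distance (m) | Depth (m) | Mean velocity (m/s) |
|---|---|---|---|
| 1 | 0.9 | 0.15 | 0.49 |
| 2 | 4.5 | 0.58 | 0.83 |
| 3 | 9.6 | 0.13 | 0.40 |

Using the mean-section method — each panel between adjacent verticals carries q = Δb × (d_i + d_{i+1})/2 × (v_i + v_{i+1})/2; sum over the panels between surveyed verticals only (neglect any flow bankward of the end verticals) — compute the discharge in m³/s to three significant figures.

1.98 m³/s

Panel 1-2: Δb = 3.6 m, d̄ = (0.15+0.58)/2 = 0.365, v̄ = (0.49+0.83)/2 = 0.66 → q = 3.6×0.365×0.66 = 0.8672 m³/s
Panel 2-3: Δb = 5.1 m, d̄ = (0.58+0.13)/2 = 0.355, v̄ = (0.83+0.40)/2 = 0.615 → q = 5.1×0.355×0.615 = 1.113 m³/s
Q = Σ q = 1.981 m³/s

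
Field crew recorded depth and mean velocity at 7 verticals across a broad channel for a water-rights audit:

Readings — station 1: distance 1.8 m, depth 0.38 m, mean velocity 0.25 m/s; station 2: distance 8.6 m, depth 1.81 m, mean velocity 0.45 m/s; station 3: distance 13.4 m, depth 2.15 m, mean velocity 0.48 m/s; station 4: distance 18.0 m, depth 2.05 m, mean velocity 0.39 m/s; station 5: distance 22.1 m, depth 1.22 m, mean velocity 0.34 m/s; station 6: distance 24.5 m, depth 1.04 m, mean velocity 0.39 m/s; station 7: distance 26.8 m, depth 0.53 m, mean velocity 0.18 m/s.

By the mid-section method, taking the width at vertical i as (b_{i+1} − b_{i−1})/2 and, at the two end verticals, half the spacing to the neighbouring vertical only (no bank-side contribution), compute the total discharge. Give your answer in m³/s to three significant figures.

w_1 = (8.6 − 1.8)/2 = 3.4 m; q_1 = 0.25 × 0.38 × 3.4 = 0.3230 m³/s
w_2 = (13.4 − 1.8)/2 = 5.8 m; q_2 = 0.45 × 1.81 × 5.8 = 4.724 m³/s
w_3 = (18.0 − 8.6)/2 = 4.7 m; q_3 = 0.48 × 2.15 × 4.7 = 4.850 m³/s
w_4 = (22.1 − 13.4)/2 = 4.35 m; q_4 = 0.39 × 2.05 × 4.35 = 3.478 m³/s
w_5 = (24.5 − 18.0)/2 = 3.25 m; q_5 = 0.34 × 1.22 × 3.25 = 1.348 m³/s
w_6 = (26.8 − 22.1)/2 = 2.35 m; q_6 = 0.39 × 1.04 × 2.35 = 0.9532 m³/s
w_7 = (26.8 − 24.5)/2 = 1.15 m; q_7 = 0.18 × 0.53 × 1.15 = 0.1097 m³/s
Q = Σ qᵢ = 15.79 m³/s

15.8 m³/s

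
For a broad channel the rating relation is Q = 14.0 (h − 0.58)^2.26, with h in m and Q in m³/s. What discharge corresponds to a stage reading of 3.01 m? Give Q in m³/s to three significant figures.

Q = 14.0 × (3.01 − 0.58)^2.26 = 14.0 × 2.43^2.26 = 104.1 m³/s

104 m³/s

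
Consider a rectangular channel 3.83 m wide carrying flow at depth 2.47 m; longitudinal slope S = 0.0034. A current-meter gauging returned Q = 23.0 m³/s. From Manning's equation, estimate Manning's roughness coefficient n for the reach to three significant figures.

0.0252

A = b·y = 3.83 × 2.47 = 9.460 m²
P = b + 2y = 3.83 + 2×2.47 = 8.770 m
R = A/P = 9.460/8.770 = 1.079 m
n = (1/Q)·A·R^(2/3)·S^(1/2) = (1/23.0) × 9.460 × 1.052 × 0.05831 = 0.02523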